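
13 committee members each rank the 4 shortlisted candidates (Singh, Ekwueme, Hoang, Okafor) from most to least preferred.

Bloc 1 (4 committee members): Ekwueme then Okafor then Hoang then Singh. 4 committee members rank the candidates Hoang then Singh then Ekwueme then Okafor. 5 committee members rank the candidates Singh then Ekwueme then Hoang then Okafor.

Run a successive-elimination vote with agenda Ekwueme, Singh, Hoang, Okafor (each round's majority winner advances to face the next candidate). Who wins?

Round 1: Ekwueme vs Singh — 4–9, Singh advances.
Round 2: Singh vs Hoang — 5–8, Hoang advances.
Round 3: Hoang vs Okafor — 9–4, Hoang advances.
The agenda winner is Hoang.

Hoang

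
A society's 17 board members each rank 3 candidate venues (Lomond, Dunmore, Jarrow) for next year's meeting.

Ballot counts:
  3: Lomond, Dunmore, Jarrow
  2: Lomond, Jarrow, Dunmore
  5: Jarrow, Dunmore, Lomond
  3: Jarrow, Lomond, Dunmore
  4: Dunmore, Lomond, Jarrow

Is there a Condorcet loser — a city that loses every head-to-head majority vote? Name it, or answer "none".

none

Head-to-head results (17 organisers):
Lomond vs Dunmore: Lomond is ranked higher on 3+2+3 = 8 ballots, Dunmore on 9. Dunmore wins 9–8.
Lomond vs Jarrow: Lomond, 9–8.
Dunmore vs Jarrow: Dunmore preferred on 3+4 = 7 ballots; Jarrow wins 10–7.
No city is winless: Lomond beats Jarrow; Dunmore beats Lomond; Jarrow beats Dunmore. There is no Condorcet loser.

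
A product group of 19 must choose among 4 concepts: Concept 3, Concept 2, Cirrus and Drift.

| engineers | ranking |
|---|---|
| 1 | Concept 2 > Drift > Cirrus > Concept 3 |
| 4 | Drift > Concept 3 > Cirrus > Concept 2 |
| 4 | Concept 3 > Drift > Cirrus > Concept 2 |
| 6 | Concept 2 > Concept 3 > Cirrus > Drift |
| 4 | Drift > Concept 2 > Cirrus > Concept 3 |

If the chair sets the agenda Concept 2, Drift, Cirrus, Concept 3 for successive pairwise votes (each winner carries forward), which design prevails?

Round 1: Concept 2 vs Drift — 7–12, Drift advances.
Round 2: Drift vs Cirrus — 13–6, Drift advances.
Round 3: Drift vs Concept 3 — 9–10, Concept 3 advances.
The agenda winner is Concept 3.

Concept 3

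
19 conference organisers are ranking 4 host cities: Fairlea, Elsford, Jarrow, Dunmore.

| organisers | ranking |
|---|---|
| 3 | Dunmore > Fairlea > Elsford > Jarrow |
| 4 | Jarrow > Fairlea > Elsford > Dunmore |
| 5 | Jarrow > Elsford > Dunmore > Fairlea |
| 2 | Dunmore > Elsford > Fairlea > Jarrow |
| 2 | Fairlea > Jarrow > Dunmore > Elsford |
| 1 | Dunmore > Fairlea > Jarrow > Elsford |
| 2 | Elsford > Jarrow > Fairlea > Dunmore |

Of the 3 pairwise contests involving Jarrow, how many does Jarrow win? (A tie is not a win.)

3

Jarrow against each rival (19 organisers):
Jarrow vs Fairlea: Jarrow preferred on 4+5+2 = 11 ballots; Jarrow wins 11–8.
Jarrow vs Elsford: Jarrow wins 12–7.
Jarrow vs Dunmore: Jarrow wins 13–6.
Jarrow beats Fairlea, Elsford, Dunmore — 3 pairwise wins.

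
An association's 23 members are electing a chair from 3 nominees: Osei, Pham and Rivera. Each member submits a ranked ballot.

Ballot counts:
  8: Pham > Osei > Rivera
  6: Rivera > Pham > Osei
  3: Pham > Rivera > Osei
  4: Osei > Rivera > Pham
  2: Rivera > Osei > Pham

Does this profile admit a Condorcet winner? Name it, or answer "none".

Head-to-head results (23 voters):
Osei vs Pham: Osei preferred on 4+2 = 6 ballots; Pham wins 17–6.
Osei vs Rivera: Osei is ranked higher on 8+4 = 12 ballots, Rivera on 11. Osei wins 12–11.
Pham vs Rivera: Pham preferred on 8+3 = 11 ballots; Rivera wins 12–11.
Every candidate loses at least once (Osei loses to Pham; Pham loses to Rivera; Rivera loses to Osei). The majority relation contains the cycle Osei > Rivera > Pham > Osei, so there is no Condorcet winner.

none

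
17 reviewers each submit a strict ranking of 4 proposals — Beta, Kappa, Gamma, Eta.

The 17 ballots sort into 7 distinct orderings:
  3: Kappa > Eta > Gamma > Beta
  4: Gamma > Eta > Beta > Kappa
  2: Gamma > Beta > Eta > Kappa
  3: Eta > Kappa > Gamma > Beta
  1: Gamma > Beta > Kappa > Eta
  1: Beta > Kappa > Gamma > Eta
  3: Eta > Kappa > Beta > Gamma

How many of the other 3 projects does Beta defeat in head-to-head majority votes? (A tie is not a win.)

Beta against each rival (17 reviewers):
Beta vs Kappa: Beta preferred on 4+2+1+1 = 8 ballots; Kappa wins 9–8.
Beta vs Gamma: Beta preferred on 1+3 = 4 ballots; Gamma wins 13–4.
Beta vs Eta: Eta wins 13–4.
Beta beats no one; loses to Kappa, Gamma, Eta — 0 pairwise wins.

0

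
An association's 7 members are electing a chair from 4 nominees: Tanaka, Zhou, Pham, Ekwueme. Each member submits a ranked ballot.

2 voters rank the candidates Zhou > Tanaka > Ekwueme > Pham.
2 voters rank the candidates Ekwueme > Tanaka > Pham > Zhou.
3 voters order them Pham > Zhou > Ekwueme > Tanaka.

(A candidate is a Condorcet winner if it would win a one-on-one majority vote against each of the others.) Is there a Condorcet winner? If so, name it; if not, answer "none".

none

Head-to-head results (7 voters):
Tanaka vs Zhou: Tanaka preferred on 2 ballots; Zhou wins 5–2.
Tanaka vs Pham: Tanaka is ranked higher on 2+2 = 4 ballots, Pham on 3. Tanaka wins 4–3.
Tanaka vs Ekwueme: 2 to 5, Ekwueme.
Zhou vs Pham: Zhou preferred on 2 ballots; Pham wins 5–2.
Zhou vs Ekwueme: 5 to 2, Zhou.
Pham vs Ekwueme: Pham preferred on 3 ballots; Ekwueme wins 4–3.
Each candidate drops at least one matchup (Tanaka loses to Zhou; Zhou loses to Pham; Pham loses to Tanaka; Ekwueme loses to Zhou); the cycle Tanaka beats Pham beats Zhou beats Tanaka rules out a Condorcet winner.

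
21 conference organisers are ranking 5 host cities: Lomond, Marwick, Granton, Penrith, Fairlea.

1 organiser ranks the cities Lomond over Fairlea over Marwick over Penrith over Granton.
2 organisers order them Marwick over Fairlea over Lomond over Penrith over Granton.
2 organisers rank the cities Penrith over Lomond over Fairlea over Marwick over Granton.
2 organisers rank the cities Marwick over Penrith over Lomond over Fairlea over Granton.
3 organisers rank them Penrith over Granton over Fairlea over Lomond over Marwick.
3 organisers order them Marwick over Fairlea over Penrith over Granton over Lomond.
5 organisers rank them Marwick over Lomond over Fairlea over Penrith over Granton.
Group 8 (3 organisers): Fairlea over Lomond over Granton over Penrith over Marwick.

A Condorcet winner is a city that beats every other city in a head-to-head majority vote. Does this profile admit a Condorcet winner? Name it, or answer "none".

Head-to-head results (21 organisers):
Lomond vs Marwick: 1+2+3+3 = 9 for Lomond, 12 for Marwick — Marwick by 12–9.
Lomond vs Granton: 1+2+2+2+5+3 = 15 for Lomond, 6 for Granton — Lomond by 15–6.
Lomond vs Penrith: 1+2+5+3 = 11 for Lomond, 10 for Penrith — Lomond by 11–10.
Lomond vs Fairlea: Lomond preferred on 1+2+2+5 = 10 ballots; Fairlea wins 11–10.
Marwick vs Granton: 1+2+2+2+3+5 = 15 for Marwick, 6 for Granton — Marwick by 15–6.
Marwick vs Penrith: 1+2+2+3+5 = 13 for Marwick, 8 for Penrith — Marwick by 13–8.
Marwick vs Fairlea: 12 to 9, Marwick.
Granton vs Penrith: 3 for Granton, 18 for Penrith — Penrith by 18–3.
Granton vs Fairlea: 3 to 18, Fairlea.
Penrith vs Fairlea: Penrith is ranked higher on 2+2+3 = 7 ballots, Fairlea on 14. Fairlea wins 14–7.
Only Marwick has no losses; Marwick is the Condorcet winner.

Marwick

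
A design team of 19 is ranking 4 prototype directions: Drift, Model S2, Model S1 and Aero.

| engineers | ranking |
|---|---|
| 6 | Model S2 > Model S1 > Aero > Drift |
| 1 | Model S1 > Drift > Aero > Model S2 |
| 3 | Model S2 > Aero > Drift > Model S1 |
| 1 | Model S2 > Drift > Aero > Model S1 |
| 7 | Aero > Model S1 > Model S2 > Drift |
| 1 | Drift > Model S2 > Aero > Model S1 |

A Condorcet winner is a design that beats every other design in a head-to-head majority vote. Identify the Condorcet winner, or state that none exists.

Model S2

Check each pair by majority over 19 ballots:
Drift vs Model S2: Model S2 wins 17–2.
Drift vs Model S1: Model S1, 14–5.
Drift–Aero: Aero 16–3.
Model S2 vs Model S1: Model S2, 11–8.
Model S2 vs Aero: Model S2 wins 11–8.
Model S1 vs Aero: Aero wins 12–7.
Model S2 defeats every rival head-to-head and is the Condorcet winner.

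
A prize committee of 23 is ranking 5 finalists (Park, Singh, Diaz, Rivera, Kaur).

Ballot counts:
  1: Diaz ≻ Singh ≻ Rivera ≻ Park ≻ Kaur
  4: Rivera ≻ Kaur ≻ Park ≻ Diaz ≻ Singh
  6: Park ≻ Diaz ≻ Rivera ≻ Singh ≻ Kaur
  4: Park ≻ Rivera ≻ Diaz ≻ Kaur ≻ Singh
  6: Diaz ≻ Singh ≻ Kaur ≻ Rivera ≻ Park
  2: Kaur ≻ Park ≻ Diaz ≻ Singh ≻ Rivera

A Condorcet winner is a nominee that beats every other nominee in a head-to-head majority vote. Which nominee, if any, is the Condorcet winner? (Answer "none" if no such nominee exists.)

Check each pair by majority over 23 ballots:
Park vs Singh: Park preferred on 4+6+4+2 = 16 ballots; Park wins 16–7.
Park vs Diaz: Park preferred on 4+6+4+2 = 16 ballots; Park wins 16–7.
Park vs Rivera: 12 to 11, Park.
Park vs Kaur: Park preferred on 1+6+4 = 11 ballots; Kaur wins 12–11.
Singh vs Diaz: Singh is ranked higher on 0 ballots, Diaz on 23. Diaz wins 23–0.
Singh vs Rivera: 1+6+2 = 9 for Singh, 14 for Rivera — Rivera by 14–9.
Singh vs Kaur: Singh preferred on 1+6+6 = 13 ballots; Singh wins 13–10.
Diaz vs Rivera: Diaz preferred on 1+6+6+2 = 15 ballots; Diaz wins 15–8.
Diaz vs Kaur: Diaz preferred on 1+6+4+6 = 17 ballots; Diaz wins 17–6.
Rivera vs Kaur: Rivera is ranked higher on 1+4+6+4 = 15 ballots, Kaur on 8. Rivera wins 15–8.
Each nominee drops at least one matchup (Park loses to Kaur; Singh loses to Park; Diaz loses to Park; Rivera loses to Park; Kaur loses to Singh); the cycle Park → Singh → Kaur → Park rules out a Condorcet winner.

none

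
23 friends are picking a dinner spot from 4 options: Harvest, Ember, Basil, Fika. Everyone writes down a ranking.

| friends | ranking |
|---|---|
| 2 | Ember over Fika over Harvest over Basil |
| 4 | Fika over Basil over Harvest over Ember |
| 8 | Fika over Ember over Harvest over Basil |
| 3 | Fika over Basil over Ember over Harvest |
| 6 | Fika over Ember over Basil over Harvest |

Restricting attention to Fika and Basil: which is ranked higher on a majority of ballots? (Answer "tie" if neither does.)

Ballots ranking Fika above Basil: 2 + 4 + 8 + 3 + 6 = 23.
Ballots ranking Basil above Fika: 23 − 23 = 0.
Fika wins the head-to-head 23–0.

Fika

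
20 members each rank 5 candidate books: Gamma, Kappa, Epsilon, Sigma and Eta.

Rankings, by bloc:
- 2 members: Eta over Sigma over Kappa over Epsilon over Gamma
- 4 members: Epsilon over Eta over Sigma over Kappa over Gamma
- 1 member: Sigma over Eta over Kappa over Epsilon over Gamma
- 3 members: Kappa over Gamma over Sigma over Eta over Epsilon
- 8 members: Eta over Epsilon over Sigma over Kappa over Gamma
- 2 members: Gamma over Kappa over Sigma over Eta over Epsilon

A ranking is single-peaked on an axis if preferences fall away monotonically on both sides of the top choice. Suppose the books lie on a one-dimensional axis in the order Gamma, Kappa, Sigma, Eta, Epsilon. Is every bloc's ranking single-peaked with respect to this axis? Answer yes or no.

Axis positions: Gamma=1, Kappa=2, Sigma=3, Eta=4, Epsilon=5.
Bloc 1 (peak Eta at position 4): ranking walks positions 4-3-2-5-1, expanding outward from the peak — single-peaked.
Bloc 2 (peak Epsilon at position 5): ranking walks positions 5-4-3-2-1, expanding outward from the peak — single-peaked.
Bloc 3 (peak Sigma at position 3): ranking walks positions 3-4-2-5-1, expanding outward from the peak — single-peaked.
Bloc 4 (peak Kappa at position 2): ranking walks positions 2-1-3-4-5, expanding outward from the peak — single-peaked.
Bloc 5 (peak Eta at position 4): ranking walks positions 4-5-3-2-1, expanding outward from the peak — single-peaked.
Bloc 6 (peak Gamma at position 1): ranking walks positions 1-2-3-4-5, expanding outward from the peak — single-peaked.
Every ranking is single-peaked on this axis.

yes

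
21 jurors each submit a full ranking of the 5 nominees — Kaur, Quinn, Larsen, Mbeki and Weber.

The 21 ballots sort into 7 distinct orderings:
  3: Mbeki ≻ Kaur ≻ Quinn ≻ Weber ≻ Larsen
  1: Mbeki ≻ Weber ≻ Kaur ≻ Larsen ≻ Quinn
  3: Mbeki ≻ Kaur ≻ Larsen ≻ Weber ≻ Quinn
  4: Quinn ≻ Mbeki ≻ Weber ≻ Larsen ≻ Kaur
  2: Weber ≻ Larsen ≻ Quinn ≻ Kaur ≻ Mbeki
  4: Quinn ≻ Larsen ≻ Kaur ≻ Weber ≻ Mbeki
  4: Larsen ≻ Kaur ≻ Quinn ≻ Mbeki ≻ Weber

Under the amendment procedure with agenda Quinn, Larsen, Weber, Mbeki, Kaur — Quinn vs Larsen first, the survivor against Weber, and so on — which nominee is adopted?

Round 1: Quinn vs Larsen — 11–10, Quinn advances.
Round 2: Quinn vs Weber — 15–6, Quinn advances.
Round 3: Quinn vs Mbeki — 14–7, Quinn advances.
Round 4: Quinn vs Kaur — 10–11, Kaur advances.
The agenda winner is Kaur.

Kaur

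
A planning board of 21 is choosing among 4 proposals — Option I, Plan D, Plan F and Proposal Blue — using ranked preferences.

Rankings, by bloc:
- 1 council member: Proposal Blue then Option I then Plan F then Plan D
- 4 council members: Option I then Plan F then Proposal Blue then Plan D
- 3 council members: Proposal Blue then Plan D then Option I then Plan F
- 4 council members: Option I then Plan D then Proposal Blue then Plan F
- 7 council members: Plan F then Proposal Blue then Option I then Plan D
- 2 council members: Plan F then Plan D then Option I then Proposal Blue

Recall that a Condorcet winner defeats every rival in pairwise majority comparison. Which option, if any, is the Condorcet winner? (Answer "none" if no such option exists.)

Check each pair by majority over 21 ballots:
Option I vs Plan D: 16 to 5, Option I.
Option I vs Plan F: Option I is ranked higher on 1+4+3+4 = 12 ballots, Plan F on 9. Option I wins 12–9.
Option I vs Proposal Blue: 10 to 11, Proposal Blue.
Plan D vs Plan F: Plan D preferred on 3+4 = 7 ballots; Plan F wins 14–7.
Plan D vs Proposal Blue: Plan D is ranked higher on 4+2 = 6 ballots, Proposal Blue on 15. Proposal Blue wins 15–6.
Plan F vs Proposal Blue: Plan F preferred on 4+7+2 = 13 ballots; Plan F wins 13–8.
Every option loses at least once (Option I loses to Proposal Blue; Plan D loses to Option I; Plan F loses to Option I; Proposal Blue loses to Plan F). The majority relation contains the cycle Option I > Plan F > Proposal Blue > Option I, so there is no Condorcet winner.

none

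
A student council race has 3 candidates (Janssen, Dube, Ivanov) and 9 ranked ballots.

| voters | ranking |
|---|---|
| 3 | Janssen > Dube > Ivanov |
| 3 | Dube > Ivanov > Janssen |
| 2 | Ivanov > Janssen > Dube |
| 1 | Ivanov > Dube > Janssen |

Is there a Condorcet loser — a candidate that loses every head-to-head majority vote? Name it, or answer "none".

Pairwise majorities:
Janssen vs Dube: Janssen is ranked higher on 3+2 = 5 ballots, Dube on 4. Janssen wins 5–4.
Janssen vs Ivanov: Janssen is ranked higher on 3 ballots, Ivanov on 6. Ivanov wins 6–3.
Dube vs Ivanov: 3+3 = 6 for Dube, 3 for Ivanov — Dube by 6–3.
No candidate is winless: Janssen beats Dube; Dube beats Ivanov; Ivanov beats Janssen. There is no Condorcet loser.

none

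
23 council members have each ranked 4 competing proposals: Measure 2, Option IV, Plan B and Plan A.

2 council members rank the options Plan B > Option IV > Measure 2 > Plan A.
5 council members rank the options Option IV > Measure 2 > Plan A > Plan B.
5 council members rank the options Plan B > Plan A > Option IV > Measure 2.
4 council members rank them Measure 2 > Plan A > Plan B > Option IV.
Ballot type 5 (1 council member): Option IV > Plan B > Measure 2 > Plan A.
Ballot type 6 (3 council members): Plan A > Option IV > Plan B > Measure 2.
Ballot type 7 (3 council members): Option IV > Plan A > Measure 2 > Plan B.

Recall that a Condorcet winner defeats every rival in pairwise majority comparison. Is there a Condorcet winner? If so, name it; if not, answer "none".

none

Head-to-head results (23 council members):
Measure 2 vs Option IV: Measure 2 is ranked higher on 4 ballots, Option IV on 19. Option IV wins 19–4.
Measure 2 vs Plan B: Measure 2 is ranked higher on 5+4+3 = 12 ballots, Plan B on 11. Measure 2 wins 12–11.
Measure 2 vs Plan A: 2+5+4+1 = 12 for Measure 2, 11 for Plan A — Measure 2 by 12–11.
Option IV vs Plan B: 5+1+3+3 = 12 for Option IV, 11 for Plan B — Option IV by 12–11.
Option IV vs Plan A: Option IV preferred on 2+5+1+3 = 11 ballots; Plan A wins 12–11.
Plan B vs Plan A: Plan B preferred on 2+5+1 = 8 ballots; Plan A wins 15–8.
Each option drops at least one matchup (Measure 2 loses to Option IV; Option IV loses to Plan A; Plan B loses to Measure 2; Plan A loses to Measure 2); the cycle Measure 2 → Plan A → Option IV → Measure 2 rules out a Condorcet winner.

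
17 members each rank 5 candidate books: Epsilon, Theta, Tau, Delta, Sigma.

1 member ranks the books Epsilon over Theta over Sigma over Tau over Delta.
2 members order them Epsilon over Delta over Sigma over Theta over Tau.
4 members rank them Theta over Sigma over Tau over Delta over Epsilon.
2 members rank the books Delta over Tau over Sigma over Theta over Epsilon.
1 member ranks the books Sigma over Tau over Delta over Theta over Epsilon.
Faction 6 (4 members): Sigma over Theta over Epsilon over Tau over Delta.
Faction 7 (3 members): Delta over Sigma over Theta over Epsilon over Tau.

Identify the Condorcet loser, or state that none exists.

none

Pairwise majorities:
Epsilon vs Theta: Theta wins 14–3.
Epsilon vs Tau: 1+2+4+3 = 10 for Epsilon, 7 for Tau — Epsilon by 10–7.
Epsilon vs Delta: Delta wins 10–7.
Epsilon vs Sigma: Sigma, 14–3.
Theta vs Tau: Theta, 14–3.
Theta vs Delta: Theta wins 9–8.
Theta vs Sigma: Theta preferred on 1+4 = 5 ballots; Sigma wins 12–5.
Tau vs Delta: Tau wins 10–7.
Tau vs Sigma: Sigma, 15–2.
Delta vs Sigma: 2+2+3 = 7 for Delta, 10 for Sigma — Sigma by 10–7.
Each book has at least one pairwise win (Epsilon beats Tau; Theta beats Epsilon; Tau beats Delta; Delta beats Epsilon; Sigma beats Epsilon) — no Condorcet loser.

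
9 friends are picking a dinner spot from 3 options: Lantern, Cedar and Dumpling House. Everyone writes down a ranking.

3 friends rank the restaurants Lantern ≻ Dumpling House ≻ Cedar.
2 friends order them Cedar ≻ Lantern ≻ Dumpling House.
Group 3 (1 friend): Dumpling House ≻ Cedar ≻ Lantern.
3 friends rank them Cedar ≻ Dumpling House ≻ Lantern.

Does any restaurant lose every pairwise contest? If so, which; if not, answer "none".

Head-to-head results (9 friends):
Lantern vs Cedar: 3 for Lantern, 6 for Cedar — Cedar by 6–3.
Lantern–Dumpling House: Lantern 5–4.
Cedar vs Dumpling House: Cedar is ranked higher on 2+3 = 5 ballots, Dumpling House on 4. Cedar wins 5–4.
Only Dumpling House has no wins; Dumpling House is the Condorcet loser.

Dumpling House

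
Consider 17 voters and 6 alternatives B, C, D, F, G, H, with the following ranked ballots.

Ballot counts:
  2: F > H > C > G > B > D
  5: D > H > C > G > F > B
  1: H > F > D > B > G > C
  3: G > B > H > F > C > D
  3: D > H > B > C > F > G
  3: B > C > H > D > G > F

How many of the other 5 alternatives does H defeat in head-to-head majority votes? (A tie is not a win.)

H against each rival (17 voters):
H vs B: H preferred on 2+5+1+3 = 11 ballots; H wins 11–6.
H vs C: 14 to 3, H.
H vs D: 2+1+3+3 = 9 for H, 8 for D — H by 9–8.
H–F: H 15–2.
H vs G: H, 14–3.
H beats B, C, D, F, G — 5 pairwise wins.

5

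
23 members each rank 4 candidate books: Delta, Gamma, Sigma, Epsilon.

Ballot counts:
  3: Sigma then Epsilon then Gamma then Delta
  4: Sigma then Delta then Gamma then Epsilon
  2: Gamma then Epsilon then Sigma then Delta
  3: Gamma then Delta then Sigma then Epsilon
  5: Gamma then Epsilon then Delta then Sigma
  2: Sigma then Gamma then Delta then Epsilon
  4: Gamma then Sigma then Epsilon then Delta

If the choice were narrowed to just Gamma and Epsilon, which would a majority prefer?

Gamma

Ballots ranking Gamma above Epsilon: 4 + 2 + 3 + 5 + 2 + 4 = 20.
Ballots ranking Epsilon above Gamma: 23 − 20 = 3.
Gamma wins the head-to-head 20–3.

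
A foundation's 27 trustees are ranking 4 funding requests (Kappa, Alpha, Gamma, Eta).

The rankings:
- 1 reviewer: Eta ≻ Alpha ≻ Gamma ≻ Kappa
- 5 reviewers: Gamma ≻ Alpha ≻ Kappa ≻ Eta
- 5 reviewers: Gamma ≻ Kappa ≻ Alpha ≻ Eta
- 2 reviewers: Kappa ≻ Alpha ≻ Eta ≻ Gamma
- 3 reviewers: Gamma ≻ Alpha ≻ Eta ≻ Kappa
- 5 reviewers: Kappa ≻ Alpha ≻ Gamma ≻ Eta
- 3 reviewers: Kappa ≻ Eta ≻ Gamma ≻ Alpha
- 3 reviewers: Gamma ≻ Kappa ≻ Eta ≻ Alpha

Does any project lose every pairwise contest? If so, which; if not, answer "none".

Head-to-head results (27 reviewers):
Kappa vs Alpha: 18 to 9, Kappa.
Kappa–Gamma: Gamma 17–10.
Kappa vs Eta: Kappa preferred on 5+5+2+5+3+3 = 23 ballots; Kappa wins 23–4.
Alpha vs Gamma: Alpha is ranked higher on 1+2+5 = 8 ballots, Gamma on 19. Gamma wins 19–8.
Alpha vs Eta: 20 to 7, Alpha.
Gamma vs Eta: Gamma, 21–6.
Eta is beaten in every head-to-head and is the Condorcet loser.

Eta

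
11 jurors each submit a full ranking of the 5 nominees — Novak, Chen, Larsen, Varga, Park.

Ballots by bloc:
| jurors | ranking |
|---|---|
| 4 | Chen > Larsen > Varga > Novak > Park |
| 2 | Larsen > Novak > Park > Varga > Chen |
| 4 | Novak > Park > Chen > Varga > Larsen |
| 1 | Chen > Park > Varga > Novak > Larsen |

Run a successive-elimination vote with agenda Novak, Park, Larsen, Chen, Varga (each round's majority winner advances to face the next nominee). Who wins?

Chen

Round 1: Novak vs Park — 10–1, Novak advances.
Round 2: Novak vs Larsen — 5–6, Larsen advances.
Round 3: Larsen vs Chen — 2–9, Chen advances.
Round 4: Chen vs Varga — 9–2, Chen advances.
Chen survives the agenda.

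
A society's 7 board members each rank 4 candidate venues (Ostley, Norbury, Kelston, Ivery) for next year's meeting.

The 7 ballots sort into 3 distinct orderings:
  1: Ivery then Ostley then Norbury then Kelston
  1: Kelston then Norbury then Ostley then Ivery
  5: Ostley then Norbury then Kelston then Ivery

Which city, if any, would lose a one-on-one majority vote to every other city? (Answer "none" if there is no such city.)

Ivery

Pairwise majorities:
Ostley vs Norbury: Ostley is ranked higher on 1+5 = 6 ballots, Norbury on 1. Ostley wins 6–1.
Ostley vs Kelston: 6 to 1, Ostley.
Ostley vs Ivery: Ostley, 6–1.
Norbury vs Kelston: Norbury wins 6–1.
Norbury vs Ivery: 6 to 1, Norbury.
Kelston vs Ivery: Kelston, 6–1.
Ivery is beaten in every head-to-head and is the Condorcet loser.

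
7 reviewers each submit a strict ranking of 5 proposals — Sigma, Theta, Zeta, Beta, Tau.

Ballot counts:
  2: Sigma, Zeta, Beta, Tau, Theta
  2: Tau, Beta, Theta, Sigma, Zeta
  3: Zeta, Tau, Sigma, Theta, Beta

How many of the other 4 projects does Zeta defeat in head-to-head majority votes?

3

Zeta against each rival (7 reviewers):
Zeta vs Sigma: Sigma wins 4–3.
Zeta vs Theta: 5 to 2, Zeta.
Zeta vs Beta: Zeta, 5–2.
Zeta vs Tau: 5 to 2, Zeta.
Zeta beats Theta, Beta, Tau; loses to Sigma — 3 pairwise wins.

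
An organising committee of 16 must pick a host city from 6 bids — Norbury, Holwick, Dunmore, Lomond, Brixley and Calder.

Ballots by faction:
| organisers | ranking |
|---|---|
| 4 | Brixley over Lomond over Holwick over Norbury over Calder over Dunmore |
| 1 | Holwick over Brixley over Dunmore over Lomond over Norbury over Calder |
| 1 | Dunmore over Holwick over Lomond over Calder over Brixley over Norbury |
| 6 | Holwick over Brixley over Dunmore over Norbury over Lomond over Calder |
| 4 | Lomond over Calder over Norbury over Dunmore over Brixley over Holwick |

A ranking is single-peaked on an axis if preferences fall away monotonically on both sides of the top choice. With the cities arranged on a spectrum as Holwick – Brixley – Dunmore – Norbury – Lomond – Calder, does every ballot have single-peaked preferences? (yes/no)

no

Axis positions: Holwick=1, Brixley=2, Dunmore=3, Norbury=4, Lomond=5, Calder=6.
Faction 1: ranking walks positions 2-5-1-4-6-3; Lomond is ranked above Dunmore even though Dunmore lies between Lomond and the peak Brixley on the axis — preferences dip and rise again. Not single-peaked.
Faction 2: ranking walks positions 1-2-3-5-4-6; Lomond is ranked above Norbury even though Norbury lies between Lomond and the peak Holwick on the axis — preferences dip and rise again. Not single-peaked.
Faction 3: ranking walks positions 3-1-5-6-2-4; Holwick is ranked above Brixley even though Brixley lies between Holwick and the peak Dunmore on the axis — preferences dip and rise again. Not single-peaked.
Faction 4 (peak Holwick at position 1): ranking walks positions 1-2-3-4-5-6, expanding outward from the peak — single-peaked.
Faction 5 (peak Lomond at position 5): ranking walks positions 5-6-4-3-2-1, expanding outward from the peak — single-peaked.
Faction 1 violates single-peakedness, so the profile is not single-peaked on this axis.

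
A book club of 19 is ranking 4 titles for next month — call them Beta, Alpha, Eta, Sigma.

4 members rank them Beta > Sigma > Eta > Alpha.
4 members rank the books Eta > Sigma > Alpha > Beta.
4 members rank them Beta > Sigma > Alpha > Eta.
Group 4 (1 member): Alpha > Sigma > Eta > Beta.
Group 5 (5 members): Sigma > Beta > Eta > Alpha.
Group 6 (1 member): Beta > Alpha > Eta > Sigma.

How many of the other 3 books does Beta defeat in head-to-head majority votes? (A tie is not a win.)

Beta against each rival (19 members):
Beta vs Alpha: Beta is ranked higher on 4+4+5+1 = 14 ballots, Alpha on 5. Beta wins 14–5.
Beta vs Eta: 14 to 5, Beta.
Beta vs Sigma: Sigma, 10–9.
Beta beats Alpha, Eta; loses to Sigma — 2 pairwise wins.

2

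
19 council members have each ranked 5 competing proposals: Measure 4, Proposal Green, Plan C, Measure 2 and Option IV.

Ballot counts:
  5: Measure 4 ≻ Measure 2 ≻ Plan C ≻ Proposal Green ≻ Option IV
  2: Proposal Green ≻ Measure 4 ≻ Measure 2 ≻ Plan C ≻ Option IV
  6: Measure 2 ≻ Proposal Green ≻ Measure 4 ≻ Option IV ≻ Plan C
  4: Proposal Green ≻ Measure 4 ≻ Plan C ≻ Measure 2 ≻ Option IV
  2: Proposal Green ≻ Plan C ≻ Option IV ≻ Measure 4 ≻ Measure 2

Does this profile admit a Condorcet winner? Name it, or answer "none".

Check each pair by majority over 19 ballots:
Measure 4 vs Proposal Green: 5 to 14, Proposal Green.
Measure 4 vs Plan C: 5+2+6+4 = 17 for Measure 4, 2 for Plan C — Measure 4 by 17–2.
Measure 4 vs Measure 2: 5+2+4+2 = 13 for Measure 4, 6 for Measure 2 — Measure 4 by 13–6.
Measure 4 vs Option IV: 5+2+6+4 = 17 for Measure 4, 2 for Option IV — Measure 4 by 17–2.
Proposal Green vs Plan C: Proposal Green is ranked higher on 2+6+4+2 = 14 ballots, Plan C on 5. Proposal Green wins 14–5.
Proposal Green vs Measure 2: 2+4+2 = 8 for Proposal Green, 11 for Measure 2 — Measure 2 by 11–8.
Proposal Green vs Option IV: 5+2+6+4+2 = 19 for Proposal Green, 0 for Option IV — Proposal Green by 19–0.
Plan C vs Measure 2: 6 to 13, Measure 2.
Plan C vs Option IV: Plan C preferred on 5+2+4+2 = 13 ballots; Plan C wins 13–6.
Measure 2 vs Option IV: Measure 2 preferred on 5+2+6+4 = 17 ballots; Measure 2 wins 17–2.
No option is unbeaten: Measure 4 loses to Proposal Green; Proposal Green loses to Measure 2; Plan C loses to Measure 4; Measure 2 loses to Measure 4; Option IV loses to Measure 4. In particular Measure 4 > Measure 2 > Proposal Green > Measure 4 is a majority cycle — no Condorcet winner exists.

none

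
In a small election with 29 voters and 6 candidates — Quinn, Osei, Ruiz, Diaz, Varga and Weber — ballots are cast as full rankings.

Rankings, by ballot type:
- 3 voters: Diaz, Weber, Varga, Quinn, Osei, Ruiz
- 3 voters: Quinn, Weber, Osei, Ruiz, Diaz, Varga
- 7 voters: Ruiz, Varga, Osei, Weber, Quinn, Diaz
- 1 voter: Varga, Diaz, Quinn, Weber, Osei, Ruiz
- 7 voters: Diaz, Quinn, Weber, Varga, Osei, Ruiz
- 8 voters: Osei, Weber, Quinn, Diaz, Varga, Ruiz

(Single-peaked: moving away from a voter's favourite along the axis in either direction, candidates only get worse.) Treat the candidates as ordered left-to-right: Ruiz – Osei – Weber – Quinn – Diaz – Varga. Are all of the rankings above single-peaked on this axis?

no

Axis positions: Ruiz=1, Osei=2, Weber=3, Quinn=4, Diaz=5, Varga=6.
Ballot type 1: ranking walks positions 5-3-6-4-2-1; Weber is ranked above Quinn even though Quinn lies between Weber and the peak Diaz on the axis — preferences dip and rise again. Not single-peaked.
Ballot type 2 (peak Quinn at position 4): ranking walks positions 4-3-2-1-5-6, expanding outward from the peak — single-peaked.
Ballot type 3: ranking walks positions 1-6-2-3-4-5; Varga is ranked above Osei even though Osei lies between Varga and the peak Ruiz on the axis — preferences dip and rise again. Not single-peaked.
Ballot type 4 (peak Varga at position 6): ranking walks positions 6-5-4-3-2-1, expanding outward from the peak — single-peaked.
Ballot type 5 (peak Diaz at position 5): ranking walks positions 5-4-3-6-2-1, expanding outward from the peak — single-peaked.
Ballot type 6 (peak Osei at position 2): ranking walks positions 2-3-4-5-6-1, expanding outward from the peak — single-peaked.
Ballot type 1 violates single-peakedness, so the profile is not single-peaked on this axis.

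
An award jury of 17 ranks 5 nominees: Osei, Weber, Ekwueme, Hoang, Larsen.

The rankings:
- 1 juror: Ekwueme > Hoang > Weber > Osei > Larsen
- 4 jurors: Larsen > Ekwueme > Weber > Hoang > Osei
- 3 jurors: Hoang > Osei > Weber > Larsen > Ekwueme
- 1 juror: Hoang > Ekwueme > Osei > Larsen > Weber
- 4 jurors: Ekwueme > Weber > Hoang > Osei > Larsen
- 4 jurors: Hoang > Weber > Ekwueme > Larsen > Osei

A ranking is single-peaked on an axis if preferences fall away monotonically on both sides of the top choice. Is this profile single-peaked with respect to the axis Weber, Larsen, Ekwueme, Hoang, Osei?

no

Axis positions: Weber=1, Larsen=2, Ekwueme=3, Hoang=4, Osei=5.
Ballot type 1: ranking walks positions 3-4-1-5-2; Weber is ranked above Larsen even though Larsen lies between Weber and the peak Ekwueme on the axis — preferences dip and rise again. Not single-peaked.
Ballot type 2 (peak Larsen at position 2): ranking walks positions 2-3-1-4-5, expanding outward from the peak — single-peaked.
Ballot type 3: ranking walks positions 4-5-1-2-3; Weber is ranked above Ekwueme even though Ekwueme lies between Weber and the peak Hoang on the axis — preferences dip and rise again. Not single-peaked.
Ballot type 4 (peak Hoang at position 4): ranking walks positions 4-3-5-2-1, expanding outward from the peak — single-peaked.
Ballot type 5: ranking walks positions 3-1-4-5-2; Weber is ranked above Larsen even though Larsen lies between Weber and the peak Ekwueme on the axis — preferences dip and rise again. Not single-peaked.
Ballot type 6: ranking walks positions 4-1-3-2-5; Weber is ranked above Ekwueme even though Ekwueme lies between Weber and the peak Hoang on the axis — preferences dip and rise again. Not single-peaked.
Ballot type 1 violates single-peakedness, so the profile is not single-peaked on this axis.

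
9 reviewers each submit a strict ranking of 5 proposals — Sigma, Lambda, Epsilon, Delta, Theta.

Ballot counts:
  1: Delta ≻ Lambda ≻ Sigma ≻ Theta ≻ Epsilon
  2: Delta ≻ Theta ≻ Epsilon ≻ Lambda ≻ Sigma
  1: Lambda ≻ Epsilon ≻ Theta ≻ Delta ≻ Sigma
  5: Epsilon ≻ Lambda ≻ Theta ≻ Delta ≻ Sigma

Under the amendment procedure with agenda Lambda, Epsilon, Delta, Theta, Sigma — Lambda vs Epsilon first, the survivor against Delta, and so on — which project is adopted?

Round 1: Lambda vs Epsilon — 2–7, Epsilon advances.
Round 2: Epsilon vs Delta — 6–3, Epsilon advances.
Round 3: Epsilon vs Theta — 6–3, Epsilon advances.
Round 4: Epsilon vs Sigma — 8–1, Epsilon advances.
Epsilon survives the agenda.

Epsilon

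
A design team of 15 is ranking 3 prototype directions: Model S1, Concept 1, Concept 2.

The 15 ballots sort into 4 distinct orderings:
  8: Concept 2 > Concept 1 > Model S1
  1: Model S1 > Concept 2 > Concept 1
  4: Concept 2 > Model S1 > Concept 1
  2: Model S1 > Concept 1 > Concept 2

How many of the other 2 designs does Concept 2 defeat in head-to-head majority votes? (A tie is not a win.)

Concept 2 against each rival (15 engineers):
Concept 2–Model S1: Concept 2 12–3.
Concept 2–Concept 1: Concept 2 13–2.
Concept 2 beats Model S1, Concept 1 — 2 pairwise wins.

2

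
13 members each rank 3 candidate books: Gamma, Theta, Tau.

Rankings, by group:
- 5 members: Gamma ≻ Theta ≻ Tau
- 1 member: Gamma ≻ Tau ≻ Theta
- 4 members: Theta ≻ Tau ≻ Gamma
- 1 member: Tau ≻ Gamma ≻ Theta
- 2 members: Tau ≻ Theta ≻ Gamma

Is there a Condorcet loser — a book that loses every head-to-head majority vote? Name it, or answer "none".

none

Head-to-head results (13 members):
Gamma vs Theta: 7 to 6, Gamma.
Gamma vs Tau: Gamma preferred on 5+1 = 6 ballots; Tau wins 7–6.
Theta–Tau: Theta 9–4.
Each book has at least one pairwise win (Gamma beats Theta; Theta beats Tau; Tau beats Gamma) — no Condorcet loser.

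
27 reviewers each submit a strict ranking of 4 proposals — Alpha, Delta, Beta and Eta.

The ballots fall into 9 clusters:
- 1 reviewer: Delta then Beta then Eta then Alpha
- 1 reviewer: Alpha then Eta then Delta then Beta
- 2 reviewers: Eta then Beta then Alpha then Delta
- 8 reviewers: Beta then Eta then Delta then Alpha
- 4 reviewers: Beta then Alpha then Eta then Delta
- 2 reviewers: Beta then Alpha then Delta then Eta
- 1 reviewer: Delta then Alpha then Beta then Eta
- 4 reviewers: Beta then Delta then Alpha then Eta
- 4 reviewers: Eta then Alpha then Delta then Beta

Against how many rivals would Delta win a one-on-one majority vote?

1

Delta against each rival (27 reviewers):
Delta vs Alpha: 14 to 13, Delta.
Delta vs Beta: Beta, 20–7.
Delta vs Eta: Eta, 19–8.
Delta beats Alpha; loses to Beta, Eta — 1 pairwise win.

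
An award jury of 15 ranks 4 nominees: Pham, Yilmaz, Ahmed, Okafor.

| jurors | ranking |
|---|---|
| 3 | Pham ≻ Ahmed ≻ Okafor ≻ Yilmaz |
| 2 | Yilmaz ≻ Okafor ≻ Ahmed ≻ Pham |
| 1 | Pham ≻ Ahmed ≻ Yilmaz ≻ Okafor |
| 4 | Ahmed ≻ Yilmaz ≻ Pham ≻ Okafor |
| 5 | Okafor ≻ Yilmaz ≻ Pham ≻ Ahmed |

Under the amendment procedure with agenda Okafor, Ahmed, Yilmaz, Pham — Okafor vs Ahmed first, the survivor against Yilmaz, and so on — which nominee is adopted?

Round 1: Okafor vs Ahmed — 7–8, Ahmed advances.
Round 2: Ahmed vs Yilmaz — 8–7, Ahmed advances.
Round 3: Ahmed vs Pham — 6–9, Pham advances.
The agenda winner is Pham.

Pham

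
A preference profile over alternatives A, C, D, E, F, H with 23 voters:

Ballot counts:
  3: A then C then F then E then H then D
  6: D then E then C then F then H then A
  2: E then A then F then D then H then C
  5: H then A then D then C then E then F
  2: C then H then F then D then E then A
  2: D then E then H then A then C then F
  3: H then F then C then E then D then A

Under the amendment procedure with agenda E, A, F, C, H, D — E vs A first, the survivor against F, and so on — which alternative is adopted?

H

Round 1: E vs A — 15–8, E advances.
Round 2: E vs F — 15–8, E advances.
Round 3: E vs C — 10–13, C advances.
Round 4: C vs H — 11–12, H advances.
Round 5: H vs D — 13–10, H advances.
The agenda winner is H.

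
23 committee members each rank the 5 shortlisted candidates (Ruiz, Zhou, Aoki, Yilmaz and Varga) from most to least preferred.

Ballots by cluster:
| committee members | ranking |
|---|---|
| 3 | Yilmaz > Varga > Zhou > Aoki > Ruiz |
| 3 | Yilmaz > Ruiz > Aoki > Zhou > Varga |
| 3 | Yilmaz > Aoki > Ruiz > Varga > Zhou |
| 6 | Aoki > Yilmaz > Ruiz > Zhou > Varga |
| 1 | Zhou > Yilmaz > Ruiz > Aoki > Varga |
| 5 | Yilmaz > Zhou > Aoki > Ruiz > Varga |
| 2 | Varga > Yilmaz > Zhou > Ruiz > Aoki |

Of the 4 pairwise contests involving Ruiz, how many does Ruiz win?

Ruiz against each rival (23 committee members):
Ruiz vs Zhou: 3+3+6 = 12 for Ruiz, 11 for Zhou — Ruiz by 12–11.
Ruiz vs Aoki: Ruiz preferred on 3+1+2 = 6 ballots; Aoki wins 17–6.
Ruiz vs Yilmaz: Ruiz preferred on 0 ballots; Yilmaz wins 23–0.
Ruiz–Varga: Ruiz 18–5.
Ruiz beats Zhou, Varga; loses to Aoki, Yilmaz — 2 pairwise wins.

2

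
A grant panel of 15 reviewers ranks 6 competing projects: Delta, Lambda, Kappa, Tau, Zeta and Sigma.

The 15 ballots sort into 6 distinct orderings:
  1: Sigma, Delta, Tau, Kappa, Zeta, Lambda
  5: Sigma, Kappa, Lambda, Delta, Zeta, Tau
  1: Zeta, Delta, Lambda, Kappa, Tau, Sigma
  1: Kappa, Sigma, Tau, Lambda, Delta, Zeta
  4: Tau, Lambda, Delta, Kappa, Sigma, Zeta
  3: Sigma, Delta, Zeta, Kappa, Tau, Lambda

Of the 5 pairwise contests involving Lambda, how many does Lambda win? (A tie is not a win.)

Lambda against each rival (15 reviewers):
Lambda vs Delta: 10 to 5, Lambda.
Lambda vs Kappa: Lambda is ranked higher on 1+4 = 5 ballots, Kappa on 10. Kappa wins 10–5.
Lambda vs Tau: Tau, 9–6.
Lambda vs Zeta: Lambda wins 10–5.
Lambda vs Sigma: Sigma, 10–5.
Lambda beats Delta, Zeta; loses to Kappa, Tau, Sigma — 2 pairwise wins.

2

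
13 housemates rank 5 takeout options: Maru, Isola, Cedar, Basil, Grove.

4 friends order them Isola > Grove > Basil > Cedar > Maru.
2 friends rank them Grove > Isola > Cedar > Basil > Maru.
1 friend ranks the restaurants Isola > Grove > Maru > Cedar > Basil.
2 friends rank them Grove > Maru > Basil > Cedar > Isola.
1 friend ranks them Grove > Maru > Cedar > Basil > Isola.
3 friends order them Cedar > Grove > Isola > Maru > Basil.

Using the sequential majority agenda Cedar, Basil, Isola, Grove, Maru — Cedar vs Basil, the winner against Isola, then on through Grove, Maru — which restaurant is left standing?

Round 1: Cedar vs Basil — 7–6, Cedar advances.
Round 2: Cedar vs Isola — 6–7, Isola advances.
Round 3: Isola vs Grove — 5–8, Grove advances.
Round 4: Grove vs Maru — 13–0, Grove advances.
Grove survives the agenda.

Grove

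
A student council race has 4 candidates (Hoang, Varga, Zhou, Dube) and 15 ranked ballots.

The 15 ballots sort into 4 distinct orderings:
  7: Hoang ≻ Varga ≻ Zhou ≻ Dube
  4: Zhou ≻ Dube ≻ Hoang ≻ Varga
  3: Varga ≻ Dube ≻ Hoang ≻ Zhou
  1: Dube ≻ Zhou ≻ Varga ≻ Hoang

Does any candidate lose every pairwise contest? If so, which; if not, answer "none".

Pairwise majorities:
Hoang vs Varga: Hoang wins 11–4.
Hoang vs Zhou: Hoang wins 10–5.
Hoang vs Dube: Hoang is ranked higher on 7 ballots, Dube on 8. Dube wins 8–7.
Varga vs Zhou: Varga preferred on 7+3 = 10 ballots; Varga wins 10–5.
Varga–Dube: Varga 10–5.
Zhou vs Dube: Zhou wins 11–4.
Each candidate has at least one pairwise win (Hoang beats Varga; Varga beats Zhou; Zhou beats Dube; Dube beats Hoang) — no Condorcet loser.

none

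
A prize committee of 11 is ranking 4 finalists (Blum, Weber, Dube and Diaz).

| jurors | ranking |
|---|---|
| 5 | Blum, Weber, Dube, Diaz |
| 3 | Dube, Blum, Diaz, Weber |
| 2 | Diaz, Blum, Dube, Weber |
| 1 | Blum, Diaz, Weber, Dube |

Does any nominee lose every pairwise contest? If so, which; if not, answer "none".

none

Pairwise majorities:
Blum vs Weber: 11 to 0, Blum.
Blum vs Dube: Blum wins 8–3.
Blum vs Diaz: Blum, 9–2.
Weber vs Dube: 5+1 = 6 for Weber, 5 for Dube — Weber by 6–5.
Weber vs Diaz: Weber preferred on 5 ballots; Diaz wins 6–5.
Dube vs Diaz: Dube, 8–3.
No nominee is winless: Blum beats Weber; Weber beats Dube; Dube beats Diaz; Diaz beats Weber. There is no Condorcet loser.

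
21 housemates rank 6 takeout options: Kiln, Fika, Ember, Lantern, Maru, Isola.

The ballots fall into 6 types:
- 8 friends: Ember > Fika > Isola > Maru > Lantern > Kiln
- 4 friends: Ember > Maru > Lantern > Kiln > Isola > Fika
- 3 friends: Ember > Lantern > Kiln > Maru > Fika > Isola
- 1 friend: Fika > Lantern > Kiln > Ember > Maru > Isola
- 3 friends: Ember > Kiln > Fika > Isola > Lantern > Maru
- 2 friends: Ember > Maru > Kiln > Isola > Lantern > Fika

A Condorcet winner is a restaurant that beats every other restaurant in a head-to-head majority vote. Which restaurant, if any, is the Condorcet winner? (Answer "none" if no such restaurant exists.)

Ember

Head-to-head results (21 friends):
Kiln–Fika: Kiln 12–9.
Kiln vs Ember: Kiln preferred on 1 ballot; Ember wins 20–1.
Kiln vs Lantern: Lantern wins 16–5.
Kiln vs Maru: Maru wins 14–7.
Kiln–Isola: Kiln 13–8.
Fika vs Ember: Ember, 20–1.
Fika–Lantern: Fika 12–9.
Fika vs Maru: Fika wins 12–9.
Fika vs Isola: 8+3+1+3 = 15 for Fika, 6 for Isola — Fika by 15–6.
Ember vs Lantern: 8+4+3+3+2 = 20 for Ember, 1 for Lantern — Ember by 20–1.
Ember vs Maru: 8+4+3+1+3+2 = 21 for Ember, 0 for Maru — Ember by 21–0.
Ember–Isola: Ember 21–0.
Lantern vs Maru: Lantern preferred on 3+1+3 = 7 ballots; Maru wins 14–7.
Lantern vs Isola: Lantern preferred on 4+3+1 = 8 ballots; Isola wins 13–8.
Maru vs Isola: 4+3+1+2 = 10 for Maru, 11 for Isola — Isola by 11–10.
Only Ember has no losses; Ember is the Condorcet winner.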